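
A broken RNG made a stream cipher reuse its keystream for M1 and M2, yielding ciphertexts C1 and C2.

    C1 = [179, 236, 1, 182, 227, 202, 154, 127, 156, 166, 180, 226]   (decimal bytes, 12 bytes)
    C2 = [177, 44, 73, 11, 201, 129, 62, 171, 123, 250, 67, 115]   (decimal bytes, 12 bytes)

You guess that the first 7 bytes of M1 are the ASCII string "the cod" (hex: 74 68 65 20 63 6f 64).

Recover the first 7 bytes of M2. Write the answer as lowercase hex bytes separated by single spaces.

First, C1 ⊕ C2 = (M1 ⊕ K) ⊕ (M2 ⊕ K) = M1 ⊕ M2, so the key drops out. Then M2 = (M1 ⊕ M2) ⊕ M1 over the first 7 bytes.
byte 0: (b3 xor b1) xor 74 = 02 xor 74 = 76
byte 1: (ec xor 2c) xor 68 = c0 xor 68 = a8
byte 2: (01 xor 49) xor 65 = 48 xor 65 = 2d
byte 3: (b6 xor 0b) xor 20 = bd xor 20 = 9d
byte 4: (e3 xor c9) xor 63 = 2a xor 63 = 49
byte 5: (ca xor 81) xor 6f = 4b xor 6f = 24
byte 6: (9a xor 3e) xor 64 = a4 xor 64 = c0

76 a8 2d 9d 49 24 c0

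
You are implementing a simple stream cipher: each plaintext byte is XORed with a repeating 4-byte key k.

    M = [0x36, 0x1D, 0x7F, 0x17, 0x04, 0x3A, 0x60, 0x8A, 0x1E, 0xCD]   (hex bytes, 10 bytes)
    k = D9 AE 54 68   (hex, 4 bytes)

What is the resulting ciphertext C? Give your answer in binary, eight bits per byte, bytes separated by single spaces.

The 4-byte key repeats, so the effective keystream is d9 ae 54 68 d9 ae 54 68 d9 ae.
byte 0: 36 xor d9 = ef
byte 1: 1d xor ae = b3
byte 2: 7f xor 54 = 2b
byte 3: 17 xor 68 = 7f
byte 4: 04 xor d9 = dd
byte 5: 3a xor ae = 94
byte 6: 60 xor 54 = 34
byte 7: 8a xor 68 = e2
byte 8: 1e xor d9 = c7
byte 9: cd xor ae = 63

11101111 10110011 00101011 01111111 11011101 10010100 00110100 11100010 11000111 01100011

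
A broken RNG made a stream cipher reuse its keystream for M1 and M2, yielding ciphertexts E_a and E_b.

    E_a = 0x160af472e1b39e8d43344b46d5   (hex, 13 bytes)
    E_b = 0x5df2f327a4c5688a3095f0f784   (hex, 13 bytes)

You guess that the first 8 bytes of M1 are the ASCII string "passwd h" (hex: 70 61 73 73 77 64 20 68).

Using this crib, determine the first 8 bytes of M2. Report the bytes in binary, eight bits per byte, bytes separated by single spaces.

First, E_a ⊕ E_b = (M1 ⊕ K) ⊕ (M2 ⊕ K) = M1 ⊕ M2, so the key drops out. Then M2 = (M1 ⊕ M2) ⊕ M1 over the first 8 bytes.
byte 0: (16 ^ 5d) ^ 70 = 4b ^ 70 = 3b
byte 1: (0a ^ f2) ^ 61 = f8 ^ 61 = 99
byte 2: (f4 ^ f3) ^ 73 = 07 ^ 73 = 74
byte 3: (72 ^ 27) ^ 73 = 55 ^ 73 = 26
byte 4: (e1 ^ a4) ^ 77 = 45 ^ 77 = 32
byte 5: (b3 ^ c5) ^ 64 = 76 ^ 64 = 12
byte 6: (9e ^ 68) ^ 20 = f6 ^ 20 = d6
byte 7: (8d ^ 8a) ^ 68 = 07 ^ 68 = 6f

00111011 10011001 01110100 00100110 00110010 00010010 11010110 01101111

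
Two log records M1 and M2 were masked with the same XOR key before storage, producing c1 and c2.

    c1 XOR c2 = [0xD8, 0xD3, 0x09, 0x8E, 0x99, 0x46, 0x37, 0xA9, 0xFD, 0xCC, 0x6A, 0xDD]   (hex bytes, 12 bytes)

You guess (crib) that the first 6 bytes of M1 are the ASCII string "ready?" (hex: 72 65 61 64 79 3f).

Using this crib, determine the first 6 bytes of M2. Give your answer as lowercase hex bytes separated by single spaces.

Since c1 ⊕ c2 = M1 ⊕ M2, XORing with the guessed M1 bytes yields the corresponding M2 bytes: M2 = (c1 ⊕ c2) ⊕ M1.
d8 xor 72 = aa
d3 xor 65 = b6
09 xor 61 = 68
8e xor 64 = ea
99 xor 79 = e0
46 xor 3f = 79

aa b6 68 ea e0 79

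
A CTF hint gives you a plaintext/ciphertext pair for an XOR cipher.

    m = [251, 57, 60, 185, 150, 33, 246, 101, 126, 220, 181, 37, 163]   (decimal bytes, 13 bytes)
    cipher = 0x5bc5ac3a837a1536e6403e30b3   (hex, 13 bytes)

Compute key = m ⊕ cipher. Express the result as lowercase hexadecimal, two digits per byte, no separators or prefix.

a0fc9083155be353989c8b1510

Since cipher = m ⊕ key, XORing both sides with m gives key = m ⊕ cipher.
251 ⊕  91 = 160
 57 ⊕ 197 = 252
 60 ⊕ 172 = 144
185 ⊕  58 = 131
150 ⊕ 131 =  21
 33 ⊕ 122 =  91
246 ⊕  21 = 227
101 ⊕  54 =  83
126 ⊕ 230 = 152
220 ⊕  64 = 156
181 ⊕  62 = 139
 37 ⊕  48 =  21
163 ⊕ 179 =  16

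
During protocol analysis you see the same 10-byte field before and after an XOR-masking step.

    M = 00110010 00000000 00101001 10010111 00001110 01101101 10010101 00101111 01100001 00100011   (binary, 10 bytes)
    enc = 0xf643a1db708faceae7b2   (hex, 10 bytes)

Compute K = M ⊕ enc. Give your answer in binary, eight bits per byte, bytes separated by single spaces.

11000100 01000011 10001000 01001100 01111110 11100010 00111001 11000101 10000110 10010001

Since enc = M ⊕ K, XORing both sides with M gives K = M ⊕ enc.
32 xor f6 = c4
00 xor 43 = 43
29 xor a1 = 88
97 xor db = 4c
0e xor 70 = 7e
6d xor 8f = e2
95 xor ac = 39
2f xor ea = c5
61 xor e7 = 86
23 xor b2 = 91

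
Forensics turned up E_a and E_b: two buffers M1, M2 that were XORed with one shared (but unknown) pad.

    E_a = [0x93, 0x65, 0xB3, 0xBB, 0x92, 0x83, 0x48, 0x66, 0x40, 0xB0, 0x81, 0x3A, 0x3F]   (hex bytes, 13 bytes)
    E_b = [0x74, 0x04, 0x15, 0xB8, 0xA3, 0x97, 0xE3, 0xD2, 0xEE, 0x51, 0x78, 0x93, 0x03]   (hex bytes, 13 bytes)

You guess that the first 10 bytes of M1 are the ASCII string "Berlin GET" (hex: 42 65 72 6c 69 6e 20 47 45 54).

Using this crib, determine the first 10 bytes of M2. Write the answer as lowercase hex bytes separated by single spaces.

First, E_a ⊕ E_b = (M1 ⊕ K) ⊕ (M2 ⊕ K) = M1 ⊕ M2, so the key drops out. Then M2 = (M1 ⊕ M2) ⊕ M1 over the first 10 bytes.
byte 0: (93 XOR 74) XOR 42 = e7 XOR 42 = a5
byte 1: (65 XOR 04) XOR 65 = 61 XOR 65 = 04
byte 2: (b3 XOR 15) XOR 72 = a6 XOR 72 = d4
byte 3: (bb XOR b8) XOR 6c = 03 XOR 6c = 6f
byte 4: (92 XOR a3) XOR 69 = 31 XOR 69 = 58
byte 5: (83 XOR 97) XOR 6e = 14 XOR 6e = 7a
byte 6: (48 XOR e3) XOR 20 = ab XOR 20 = 8b
byte 7: (66 XOR d2) XOR 47 = b4 XOR 47 = f3
byte 8: (40 XOR ee) XOR 45 = ae XOR 45 = eb
byte 9: (b0 XOR 51) XOR 54 = e1 XOR 54 = b5

a5 04 d4 6f 58 7a 8b f3 eb b5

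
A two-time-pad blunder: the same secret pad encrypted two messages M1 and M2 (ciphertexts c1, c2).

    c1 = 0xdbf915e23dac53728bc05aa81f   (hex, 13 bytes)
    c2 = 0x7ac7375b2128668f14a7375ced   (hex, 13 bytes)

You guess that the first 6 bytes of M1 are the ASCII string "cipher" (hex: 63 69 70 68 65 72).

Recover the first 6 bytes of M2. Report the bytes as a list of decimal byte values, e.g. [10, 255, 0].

First, c1 ⊕ c2 = (M1 ⊕ K) ⊕ (M2 ⊕ K) = M1 ⊕ M2, so the key drops out. Then M2 = (M1 ⊕ M2) ⊕ M1 over the first 6 bytes.
byte 0: (db ^ 7a) ^ 63 = a1 ^ 63 = c2
byte 1: (f9 ^ c7) ^ 69 = 3e ^ 69 = 57
byte 2: (15 ^ 37) ^ 70 = 22 ^ 70 = 52
byte 3: (e2 ^ 5b) ^ 68 = b9 ^ 68 = d1
byte 4: (3d ^ 21) ^ 65 = 1c ^ 65 = 79
byte 5: (ac ^ 28) ^ 72 = 84 ^ 72 = f6

[194, 87, 82, 209, 121, 246]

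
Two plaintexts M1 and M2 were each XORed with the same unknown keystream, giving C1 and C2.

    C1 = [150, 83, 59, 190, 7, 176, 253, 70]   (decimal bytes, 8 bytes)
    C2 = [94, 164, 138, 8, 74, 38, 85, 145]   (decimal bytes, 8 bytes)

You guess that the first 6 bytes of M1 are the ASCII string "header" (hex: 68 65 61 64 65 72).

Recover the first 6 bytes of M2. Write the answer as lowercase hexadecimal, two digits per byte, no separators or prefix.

First, C1 ⊕ C2 = (M1 ⊕ K) ⊕ (M2 ⊕ K) = M1 ⊕ M2, so the key drops out. Then M2 = (M1 ⊕ M2) ⊕ M1 over the first 6 bytes.
byte 0: (96 ⊕ 5e) ⊕ 68 = c8 ⊕ 68 = a0
byte 1: (53 ⊕ a4) ⊕ 65 = f7 ⊕ 65 = 92
byte 2: (3b ⊕ 8a) ⊕ 61 = b1 ⊕ 61 = d0
byte 3: (be ⊕ 08) ⊕ 64 = b6 ⊕ 64 = d2
byte 4: (07 ⊕ 4a) ⊕ 65 = 4d ⊕ 65 = 28
byte 5: (b0 ⊕ 26) ⊕ 72 = 96 ⊕ 72 = e4

a092d0d228e4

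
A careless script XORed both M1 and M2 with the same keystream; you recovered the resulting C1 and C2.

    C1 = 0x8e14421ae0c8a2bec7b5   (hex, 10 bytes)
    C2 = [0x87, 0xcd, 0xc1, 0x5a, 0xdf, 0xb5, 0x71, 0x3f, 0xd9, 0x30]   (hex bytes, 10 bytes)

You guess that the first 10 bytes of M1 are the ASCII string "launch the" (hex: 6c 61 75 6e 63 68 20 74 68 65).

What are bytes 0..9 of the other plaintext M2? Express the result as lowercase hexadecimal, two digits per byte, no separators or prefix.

First, C1 ⊕ C2 = (M1 ⊕ K) ⊕ (M2 ⊕ K) = M1 ⊕ M2, so the key drops out. Then M2 = (M1 ⊕ M2) ⊕ M1 over the first 10 bytes.
byte 0: (8e xor 87) xor 6c = 09 xor 6c = 65
byte 1: (14 xor cd) xor 61 = d9 xor 61 = b8
byte 2: (42 xor c1) xor 75 = 83 xor 75 = f6
byte 3: (1a xor 5a) xor 6e = 40 xor 6e = 2e
byte 4: (e0 xor df) xor 63 = 3f xor 63 = 5c
byte 5: (c8 xor b5) xor 68 = 7d xor 68 = 15
byte 6: (a2 xor 71) xor 20 = d3 xor 20 = f3
byte 7: (be xor 3f) xor 74 = 81 xor 74 = f5
byte 8: (c7 xor d9) xor 68 = 1e xor 68 = 76
byte 9: (b5 xor 30) xor 65 = 85 xor 65 = e0

65b8f62e5c15f3f576e0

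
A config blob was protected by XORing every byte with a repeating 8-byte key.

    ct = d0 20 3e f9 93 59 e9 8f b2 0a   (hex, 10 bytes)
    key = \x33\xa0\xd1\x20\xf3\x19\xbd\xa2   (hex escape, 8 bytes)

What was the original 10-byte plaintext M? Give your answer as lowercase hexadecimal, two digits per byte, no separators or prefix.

The 8-byte key repeats, so the effective keystream is 33 a0 d1 20 f3 19 bd a2 33 a0.
byte 0: d0 xor 33 = e3
byte 1: 20 xor a0 = 80
byte 2: 3e xor d1 = ef
byte 3: f9 xor 20 = d9
byte 4: 93 xor f3 = 60
byte 5: 59 xor 19 = 40
byte 6: e9 xor bd = 54
byte 7: 8f xor a2 = 2d
byte 8: b2 xor 33 = 81
byte 9: 0a xor a0 = aa

e380efd96040542d81aa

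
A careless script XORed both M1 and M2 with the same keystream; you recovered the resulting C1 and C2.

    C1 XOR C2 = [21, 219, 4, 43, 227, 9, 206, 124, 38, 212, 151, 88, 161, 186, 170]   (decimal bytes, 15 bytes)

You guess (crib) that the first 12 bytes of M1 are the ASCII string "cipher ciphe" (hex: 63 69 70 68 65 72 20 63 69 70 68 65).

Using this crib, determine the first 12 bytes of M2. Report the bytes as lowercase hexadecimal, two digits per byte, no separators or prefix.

Since C1 ⊕ C2 = M1 ⊕ M2, XORing with the guessed M1 bytes yields the corresponding M2 bytes: M2 = (C1 ⊕ C2) ⊕ M1.
00010101 XOR 01100011 = 01110110
11011011 XOR 01101001 = 10110010
00000100 XOR 01110000 = 01110100
00101011 XOR 01101000 = 01000011
11100011 XOR 01100101 = 10000110
00001001 XOR 01110010 = 01111011
11001110 XOR 00100000 = 11101110
01111100 XOR 01100011 = 00011111
00100110 XOR 01101001 = 01001111
11010100 XOR 01110000 = 10100100
10010111 XOR 01101000 = 11111111
01011000 XOR 01100101 = 00111101

76b27443867bee1f4fa4ff3d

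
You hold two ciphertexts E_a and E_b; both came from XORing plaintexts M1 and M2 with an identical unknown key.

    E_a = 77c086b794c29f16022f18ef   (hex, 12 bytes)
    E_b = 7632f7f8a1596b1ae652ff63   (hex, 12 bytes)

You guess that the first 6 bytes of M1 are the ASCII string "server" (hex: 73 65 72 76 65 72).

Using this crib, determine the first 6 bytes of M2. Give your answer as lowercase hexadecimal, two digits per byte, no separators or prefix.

First, E_a ⊕ E_b = (M1 ⊕ K) ⊕ (M2 ⊕ K) = M1 ⊕ M2, so the key drops out. Then M2 = (M1 ⊕ M2) ⊕ M1 over the first 6 bytes.
byte 0: (77 XOR 76) XOR 73 = 01 XOR 73 = 72
byte 1: (c0 XOR 32) XOR 65 = f2 XOR 65 = 97
byte 2: (86 XOR f7) XOR 72 = 71 XOR 72 = 03
byte 3: (b7 XOR f8) XOR 76 = 4f XOR 76 = 39
byte 4: (94 XOR a1) XOR 65 = 35 XOR 65 = 50
byte 5: (c2 XOR 59) XOR 72 = 9b XOR 72 = e9

7297033950e9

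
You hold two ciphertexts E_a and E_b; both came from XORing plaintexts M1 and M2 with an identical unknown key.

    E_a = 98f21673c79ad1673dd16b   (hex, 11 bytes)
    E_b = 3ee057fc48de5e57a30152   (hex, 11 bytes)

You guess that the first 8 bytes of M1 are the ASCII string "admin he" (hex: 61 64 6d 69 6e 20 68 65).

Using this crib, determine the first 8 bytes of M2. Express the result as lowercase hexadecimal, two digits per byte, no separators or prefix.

c7762ce6e164e755

First, E_a ⊕ E_b = (M1 ⊕ K) ⊕ (M2 ⊕ K) = M1 ⊕ M2, so the key drops out. Then M2 = (M1 ⊕ M2) ⊕ M1 over the first 8 bytes.
byte 0: (98 xor 3e) xor 61 = a6 xor 61 = c7
byte 1: (f2 xor e0) xor 64 = 12 xor 64 = 76
byte 2: (16 xor 57) xor 6d = 41 xor 6d = 2c
byte 3: (73 xor fc) xor 69 = 8f xor 69 = e6
byte 4: (c7 xor 48) xor 6e = 8f xor 6e = e1
byte 5: (9a xor de) xor 20 = 44 xor 20 = 64
byte 6: (d1 xor 5e) xor 68 = 8f xor 68 = e7
byte 7: (67 xor 57) xor 65 = 30 xor 65 = 55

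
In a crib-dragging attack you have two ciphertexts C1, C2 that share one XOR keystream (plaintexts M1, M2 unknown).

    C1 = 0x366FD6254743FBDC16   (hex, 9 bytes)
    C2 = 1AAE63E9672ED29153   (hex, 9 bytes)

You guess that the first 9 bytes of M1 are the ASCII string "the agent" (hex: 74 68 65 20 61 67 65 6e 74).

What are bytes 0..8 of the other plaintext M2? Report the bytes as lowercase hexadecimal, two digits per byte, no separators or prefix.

First, C1 ⊕ C2 = (M1 ⊕ K) ⊕ (M2 ⊕ K) = M1 ⊕ M2, so the key drops out. Then M2 = (M1 ⊕ M2) ⊕ M1 over the first 9 bytes.
byte 0: (36 ^ 1a) ^ 74 = 2c ^ 74 = 58
byte 1: (6f ^ ae) ^ 68 = c1 ^ 68 = a9
byte 2: (d6 ^ 63) ^ 65 = b5 ^ 65 = d0
byte 3: (25 ^ e9) ^ 20 = cc ^ 20 = ec
byte 4: (47 ^ 67) ^ 61 = 20 ^ 61 = 41
byte 5: (43 ^ 2e) ^ 67 = 6d ^ 67 = 0a
byte 6: (fb ^ d2) ^ 65 = 29 ^ 65 = 4c
byte 7: (dc ^ 91) ^ 6e = 4d ^ 6e = 23
byte 8: (16 ^ 53) ^ 74 = 45 ^ 74 = 31

58a9d0ec410a4c2331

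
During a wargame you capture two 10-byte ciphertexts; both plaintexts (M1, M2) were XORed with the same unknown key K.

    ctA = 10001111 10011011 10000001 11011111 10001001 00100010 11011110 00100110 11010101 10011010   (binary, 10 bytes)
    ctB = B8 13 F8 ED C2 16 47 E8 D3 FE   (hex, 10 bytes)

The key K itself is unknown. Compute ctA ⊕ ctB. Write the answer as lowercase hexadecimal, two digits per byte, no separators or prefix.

378879324b3499ce0664

ctA ⊕ ctB = (M1 ⊕ K) ⊕ (M2 ⊕ K) = M1 ⊕ M2 — the shared key cancels under XOR.
byte 0: 8f xor b8 = 37
byte 1: 9b xor 13 = 88
byte 2: 81 xor f8 = 79
byte 3: df xor ed = 32
byte 4: 89 xor c2 = 4b
byte 5: 22 xor 16 = 34
byte 6: de xor 47 = 99
byte 7: 26 xor e8 = ce
byte 8: d5 xor d3 = 06
byte 9: 9a xor fe = 64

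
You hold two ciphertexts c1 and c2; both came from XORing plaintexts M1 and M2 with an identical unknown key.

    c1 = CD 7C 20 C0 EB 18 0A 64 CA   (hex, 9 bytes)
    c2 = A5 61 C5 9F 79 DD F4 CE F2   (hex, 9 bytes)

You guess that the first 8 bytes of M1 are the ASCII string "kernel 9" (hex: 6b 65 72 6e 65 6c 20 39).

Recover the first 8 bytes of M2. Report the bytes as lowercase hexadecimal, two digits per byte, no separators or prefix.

03789731f7a9de93

First, c1 ⊕ c2 = (M1 ⊕ K) ⊕ (M2 ⊕ K) = M1 ⊕ M2, so the key drops out. Then M2 = (M1 ⊕ M2) ⊕ M1 over the first 8 bytes.
byte 0: (cd xor a5) xor 6b = 68 xor 6b = 03
byte 1: (7c xor 61) xor 65 = 1d xor 65 = 78
byte 2: (20 xor c5) xor 72 = e5 xor 72 = 97
byte 3: (c0 xor 9f) xor 6e = 5f xor 6e = 31
byte 4: (eb xor 79) xor 65 = 92 xor 65 = f7
byte 5: (18 xor dd) xor 6c = c5 xor 6c = a9
byte 6: (0a xor f4) xor 20 = fe xor 20 = de
byte 7: (64 xor ce) xor 39 = aa xor 39 = 93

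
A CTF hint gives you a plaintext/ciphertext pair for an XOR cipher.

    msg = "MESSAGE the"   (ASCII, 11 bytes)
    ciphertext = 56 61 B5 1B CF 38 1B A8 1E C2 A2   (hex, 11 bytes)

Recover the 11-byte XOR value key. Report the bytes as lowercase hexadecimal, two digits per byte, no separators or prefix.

Since ciphertext = msg ⊕ key, XORing both sides with msg gives key = msg ⊕ ciphertext.
 77 XOR  86 =  27
 69 XOR  97 =  36
 83 XOR 181 = 230
 83 XOR  27 =  72
 65 XOR 207 = 142
 71 XOR  56 = 127
 69 XOR  27 =  94
 32 XOR 168 = 136
116 XOR  30 = 106
104 XOR 194 = 170
101 XOR 162 = 199

1b24e6488e7f5e886aaac7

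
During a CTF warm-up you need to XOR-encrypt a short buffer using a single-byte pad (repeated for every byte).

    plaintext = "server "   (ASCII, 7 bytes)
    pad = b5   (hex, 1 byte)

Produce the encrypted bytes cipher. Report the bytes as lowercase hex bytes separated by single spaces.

The 1-byte key repeats, so the effective keystream is b5 b5 b5 b5 b5 b5 b5.
byte 0: 73 xor b5 = c6
byte 1: 65 xor b5 = d0
byte 2: 72 xor b5 = c7
byte 3: 76 xor b5 = c3
byte 4: 65 xor b5 = d0
byte 5: 72 xor b5 = c7
byte 6: 20 xor b5 = 95

c6 d0 c7 c3 d0 c7 95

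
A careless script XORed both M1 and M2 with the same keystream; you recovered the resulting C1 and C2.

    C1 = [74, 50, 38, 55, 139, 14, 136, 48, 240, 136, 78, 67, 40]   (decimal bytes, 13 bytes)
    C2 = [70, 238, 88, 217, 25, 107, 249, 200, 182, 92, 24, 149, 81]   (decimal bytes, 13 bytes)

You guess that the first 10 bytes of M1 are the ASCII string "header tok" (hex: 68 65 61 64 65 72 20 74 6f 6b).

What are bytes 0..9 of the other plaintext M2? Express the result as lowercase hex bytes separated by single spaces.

64 b9 1f 8a f7 17 51 8c 29 bf

First, C1 ⊕ C2 = (M1 ⊕ K) ⊕ (M2 ⊕ K) = M1 ⊕ M2, so the key drops out. Then M2 = (M1 ⊕ M2) ⊕ M1 over the first 10 bytes.
byte 0: (4a XOR 46) XOR 68 = 0c XOR 68 = 64
byte 1: (32 XOR ee) XOR 65 = dc XOR 65 = b9
byte 2: (26 XOR 58) XOR 61 = 7e XOR 61 = 1f
byte 3: (37 XOR d9) XOR 64 = ee XOR 64 = 8a
byte 4: (8b XOR 19) XOR 65 = 92 XOR 65 = f7
byte 5: (0e XOR 6b) XOR 72 = 65 XOR 72 = 17
byte 6: (88 XOR f9) XOR 20 = 71 XOR 20 = 51
byte 7: (30 XOR c8) XOR 74 = f8 XOR 74 = 8c
byte 8: (f0 XOR b6) XOR 6f = 46 XOR 6f = 29
byte 9: (88 XOR 5c) XOR 6b = d4 XOR 6b = bf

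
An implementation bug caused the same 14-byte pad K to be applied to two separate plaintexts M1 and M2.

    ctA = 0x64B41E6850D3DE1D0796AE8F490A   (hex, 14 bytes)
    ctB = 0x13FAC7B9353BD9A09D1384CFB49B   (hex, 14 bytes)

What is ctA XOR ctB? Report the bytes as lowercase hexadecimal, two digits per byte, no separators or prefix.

774ed9d165e807bd9a852a40fd91

ctA ⊕ ctB = (M1 ⊕ K) ⊕ (M2 ⊕ K) = M1 ⊕ M2 — the shared key cancels under XOR.
64 xor 13 = 77
b4 xor fa = 4e
1e xor c7 = d9
68 xor b9 = d1
50 xor 35 = 65
d3 xor 3b = e8
de xor d9 = 07
1d xor a0 = bd
07 xor 9d = 9a
96 xor 13 = 85
ae xor 84 = 2a
8f xor cf = 40
49 xor b4 = fd
0a xor 9b = 91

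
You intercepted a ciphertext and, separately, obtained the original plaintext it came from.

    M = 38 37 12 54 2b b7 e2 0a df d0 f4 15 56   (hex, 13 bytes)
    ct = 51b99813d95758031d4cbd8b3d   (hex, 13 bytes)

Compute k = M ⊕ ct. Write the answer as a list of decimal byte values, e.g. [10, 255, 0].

[105, 142, 138, 71, 242, 224, 186, 9, 194, 156, 73, 158, 107]

Since ct = M ⊕ k, XORing both sides with M gives k = M ⊕ ct.
38 ⊕ 51 = 69
37 ⊕ b9 = 8e
12 ⊕ 98 = 8a
54 ⊕ 13 = 47
2b ⊕ d9 = f2
b7 ⊕ 57 = e0
e2 ⊕ 58 = ba
0a ⊕ 03 = 09
df ⊕ 1d = c2
d0 ⊕ 4c = 9c
f4 ⊕ bd = 49
15 ⊕ 8b = 9e
56 ⊕ 3d = 6b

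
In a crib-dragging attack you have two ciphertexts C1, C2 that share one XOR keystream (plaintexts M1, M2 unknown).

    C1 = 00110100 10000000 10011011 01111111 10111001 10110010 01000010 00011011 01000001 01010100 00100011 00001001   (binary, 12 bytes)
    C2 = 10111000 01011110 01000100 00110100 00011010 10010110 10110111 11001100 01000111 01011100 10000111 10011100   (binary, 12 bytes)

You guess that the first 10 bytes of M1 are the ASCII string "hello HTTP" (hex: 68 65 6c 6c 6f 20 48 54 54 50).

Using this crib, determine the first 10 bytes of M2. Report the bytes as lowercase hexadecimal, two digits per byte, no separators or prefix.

e4bbb327cc04bd835258

First, C1 ⊕ C2 = (M1 ⊕ K) ⊕ (M2 ⊕ K) = M1 ⊕ M2, so the key drops out. Then M2 = (M1 ⊕ M2) ⊕ M1 over the first 10 bytes.
byte 0: (34 ^ b8) ^ 68 = 8c ^ 68 = e4
byte 1: (80 ^ 5e) ^ 65 = de ^ 65 = bb
byte 2: (9b ^ 44) ^ 6c = df ^ 6c = b3
byte 3: (7f ^ 34) ^ 6c = 4b ^ 6c = 27
byte 4: (b9 ^ 1a) ^ 6f = a3 ^ 6f = cc
byte 5: (b2 ^ 96) ^ 20 = 24 ^ 20 = 04
byte 6: (42 ^ b7) ^ 48 = f5 ^ 48 = bd
byte 7: (1b ^ cc) ^ 54 = d7 ^ 54 = 83
byte 8: (41 ^ 47) ^ 54 = 06 ^ 54 = 52
byte 9: (54 ^ 5c) ^ 50 = 08 ^ 50 = 58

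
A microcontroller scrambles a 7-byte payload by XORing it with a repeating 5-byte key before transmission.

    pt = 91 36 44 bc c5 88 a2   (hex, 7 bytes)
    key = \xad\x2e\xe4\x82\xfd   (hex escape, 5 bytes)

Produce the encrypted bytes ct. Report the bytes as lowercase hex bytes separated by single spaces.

3c 18 a0 3e 38 25 8c

The 5-byte key repeats, so the effective keystream is ad 2e e4 82 fd ad 2e.
byte 0: 145 xor 173 =  60
byte 1:  54 xor  46 =  24
byte 2:  68 xor 228 = 160
byte 3: 188 xor 130 =  62
byte 4: 197 xor 253 =  56
byte 5: 136 xor 173 =  37
byte 6: 162 xor  46 = 140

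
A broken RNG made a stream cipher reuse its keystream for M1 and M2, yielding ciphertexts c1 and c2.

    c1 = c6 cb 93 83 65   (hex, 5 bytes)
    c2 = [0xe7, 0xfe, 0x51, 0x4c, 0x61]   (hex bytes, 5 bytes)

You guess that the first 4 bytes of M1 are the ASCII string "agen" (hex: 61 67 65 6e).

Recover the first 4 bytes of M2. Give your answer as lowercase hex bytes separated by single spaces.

40 52 a7 a1

First, c1 ⊕ c2 = (M1 ⊕ K) ⊕ (M2 ⊕ K) = M1 ⊕ M2, so the key drops out. Then M2 = (M1 ⊕ M2) ⊕ M1 over the first 4 bytes.
byte 0: (c6 XOR e7) XOR 61 = 21 XOR 61 = 40
byte 1: (cb XOR fe) XOR 67 = 35 XOR 67 = 52
byte 2: (93 XOR 51) XOR 65 = c2 XOR 65 = a7
byte 3: (83 XOR 4c) XOR 6e = cf XOR 6e = a1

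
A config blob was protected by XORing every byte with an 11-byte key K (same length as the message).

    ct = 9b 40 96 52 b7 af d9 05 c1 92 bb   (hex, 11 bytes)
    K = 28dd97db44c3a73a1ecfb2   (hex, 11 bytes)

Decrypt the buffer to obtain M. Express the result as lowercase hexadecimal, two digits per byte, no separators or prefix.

b39d0189f36c7e3fdf5d09

XOR is its own inverse, so applying the key byte-wise gives the result directly.
9b XOR 28 = b3
40 XOR dd = 9d
96 XOR 97 = 01
52 XOR db = 89
b7 XOR 44 = f3
af XOR c3 = 6c
d9 XOR a7 = 7e
05 XOR 3a = 3f
c1 XOR 1e = df
92 XOR cf = 5d
bb XOR b2 = 09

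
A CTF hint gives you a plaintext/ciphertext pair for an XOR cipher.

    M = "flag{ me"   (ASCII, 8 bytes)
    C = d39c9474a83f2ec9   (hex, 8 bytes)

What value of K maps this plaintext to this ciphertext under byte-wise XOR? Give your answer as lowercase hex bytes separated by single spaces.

Since C = M ⊕ K, XORing both sides with M gives K = M ⊕ C.
byte 0: 66 XOR d3 = b5
byte 1: 6c XOR 9c = f0
byte 2: 61 XOR 94 = f5
byte 3: 67 XOR 74 = 13
byte 4: 7b XOR a8 = d3
byte 5: 20 XOR 3f = 1f
byte 6: 6d XOR 2e = 43
byte 7: 65 XOR c9 = ac

b5 f0 f5 13 d3 1f 43 ac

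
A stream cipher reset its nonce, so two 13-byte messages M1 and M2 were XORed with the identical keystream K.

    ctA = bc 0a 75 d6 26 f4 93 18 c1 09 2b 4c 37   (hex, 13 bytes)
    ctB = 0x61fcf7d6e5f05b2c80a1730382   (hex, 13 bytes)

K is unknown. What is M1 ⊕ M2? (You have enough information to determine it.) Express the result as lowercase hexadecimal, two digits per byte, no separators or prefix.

ddf68200c304c83441a8584fb5

ctA ⊕ ctB = (M1 ⊕ K) ⊕ (M2 ⊕ K) = M1 ⊕ M2 — the shared key cancels under XOR.
bc xor 61 = dd
0a xor fc = f6
75 xor f7 = 82
d6 xor d6 = 00
26 xor e5 = c3
f4 xor f0 = 04
93 xor 5b = c8
18 xor 2c = 34
c1 xor 80 = 41
09 xor a1 = a8
2b xor 73 = 58
4c xor 03 = 4f
37 xor 82 = b5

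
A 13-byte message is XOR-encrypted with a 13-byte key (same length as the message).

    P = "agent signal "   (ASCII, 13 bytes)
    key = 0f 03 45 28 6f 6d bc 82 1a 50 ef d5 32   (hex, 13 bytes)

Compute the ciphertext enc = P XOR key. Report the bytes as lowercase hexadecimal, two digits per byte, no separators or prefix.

6e6420461b4dcfeb7d3e8eb912

61 xor 0f = 6e
67 xor 03 = 64
65 xor 45 = 20
6e xor 28 = 46
74 xor 6f = 1b
20 xor 6d = 4d
73 xor bc = cf
69 xor 82 = eb
67 xor 1a = 7d
6e xor 50 = 3e
61 xor ef = 8e
6c xor d5 = b9
20 xor 32 = 12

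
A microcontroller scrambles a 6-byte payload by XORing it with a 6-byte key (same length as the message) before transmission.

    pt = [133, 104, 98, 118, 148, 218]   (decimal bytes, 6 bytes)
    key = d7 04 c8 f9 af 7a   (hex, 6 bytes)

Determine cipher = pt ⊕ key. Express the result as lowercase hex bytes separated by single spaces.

52 6c aa 8f 3b a0

XOR is its own inverse, so applying the key byte-wise gives the result directly.
10000101 XOR 11010111 = 01010010
01101000 XOR 00000100 = 01101100
01100010 XOR 11001000 = 10101010
01110110 XOR 11111001 = 10001111
10010100 XOR 10101111 = 00111011
11011010 XOR 01111010 = 10100000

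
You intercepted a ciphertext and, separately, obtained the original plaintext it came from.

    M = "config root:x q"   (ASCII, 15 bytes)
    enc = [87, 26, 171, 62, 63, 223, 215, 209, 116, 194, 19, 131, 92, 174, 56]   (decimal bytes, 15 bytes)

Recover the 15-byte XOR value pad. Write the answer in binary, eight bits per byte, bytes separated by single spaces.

00110100 01110101 11000101 01011000 01010110 10111000 11110111 10100011 00011011 10101101 01100111 10111001 00100100 10001110 01001001

Since enc = M ⊕ pad, XORing both sides with M gives pad = M ⊕ enc.
byte 0:  99 ^  87 =  52
byte 1: 111 ^  26 = 117
byte 2: 110 ^ 171 = 197
byte 3: 102 ^  62 =  88
byte 4: 105 ^  63 =  86
byte 5: 103 ^ 223 = 184
byte 6:  32 ^ 215 = 247
byte 7: 114 ^ 209 = 163
byte 8: 111 ^ 116 =  27
byte 9: 111 ^ 194 = 173
byte 10: 116 ^  19 = 103
byte 11:  58 ^ 131 = 185
byte 12: 120 ^  92 =  36
byte 13:  32 ^ 174 = 142
byte 14: 113 ^  56 =  73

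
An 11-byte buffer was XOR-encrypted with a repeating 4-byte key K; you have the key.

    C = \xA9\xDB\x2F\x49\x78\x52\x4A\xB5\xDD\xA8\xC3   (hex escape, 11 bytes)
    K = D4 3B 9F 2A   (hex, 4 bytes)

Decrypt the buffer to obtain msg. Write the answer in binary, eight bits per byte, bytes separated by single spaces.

01111101 11100000 10110000 01100011 10101100 01101001 11010101 10011111 00001001 10010011 01011100

The 4-byte key repeats, so the effective keystream is d4 3b 9f 2a d4 3b 9f 2a d4 3b 9f.
byte 0: a9 ⊕ d4 = 7d
byte 1: db ⊕ 3b = e0
byte 2: 2f ⊕ 9f = b0
byte 3: 49 ⊕ 2a = 63
byte 4: 78 ⊕ d4 = ac
byte 5: 52 ⊕ 3b = 69
byte 6: 4a ⊕ 9f = d5
byte 7: b5 ⊕ 2a = 9f
byte 8: dd ⊕ d4 = 09
byte 9: a8 ⊕ 3b = 93
byte 10: c3 ⊕ 9f = 5c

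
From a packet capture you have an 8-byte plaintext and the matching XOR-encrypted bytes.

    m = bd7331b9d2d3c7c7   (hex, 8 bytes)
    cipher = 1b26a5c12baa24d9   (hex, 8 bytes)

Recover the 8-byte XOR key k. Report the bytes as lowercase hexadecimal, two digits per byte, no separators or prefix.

Since cipher = m ⊕ k, XORing both sides with m gives k = m ⊕ cipher.
189 ^  27 = 166
115 ^  38 =  85
 49 ^ 165 = 148
185 ^ 193 = 120
210 ^  43 = 249
211 ^ 170 = 121
199 ^  36 = 227
199 ^ 217 =  30

a6559478f979e31e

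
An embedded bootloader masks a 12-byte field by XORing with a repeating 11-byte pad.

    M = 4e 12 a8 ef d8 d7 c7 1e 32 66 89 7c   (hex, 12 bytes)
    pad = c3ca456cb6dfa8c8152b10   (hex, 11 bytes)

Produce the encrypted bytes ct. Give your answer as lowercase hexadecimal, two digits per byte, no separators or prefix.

The 11-byte key repeats, so the effective keystream is c3 ca 45 6c b6 df a8 c8 15 2b 10 c3.
byte 0: 4e xor c3 = 8d
byte 1: 12 xor ca = d8
byte 2: a8 xor 45 = ed
byte 3: ef xor 6c = 83
byte 4: d8 xor b6 = 6e
byte 5: d7 xor df = 08
byte 6: c7 xor a8 = 6f
byte 7: 1e xor c8 = d6
byte 8: 32 xor 15 = 27
byte 9: 66 xor 2b = 4d
byte 10: 89 xor 10 = 99
byte 11: 7c xor c3 = bf

8dd8ed836e086fd6274d99bf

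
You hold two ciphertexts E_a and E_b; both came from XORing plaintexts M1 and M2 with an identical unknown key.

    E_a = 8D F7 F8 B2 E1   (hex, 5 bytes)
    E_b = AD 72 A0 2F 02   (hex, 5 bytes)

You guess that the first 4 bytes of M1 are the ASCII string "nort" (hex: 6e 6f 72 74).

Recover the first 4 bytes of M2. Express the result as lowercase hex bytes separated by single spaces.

4e ea 2a e9

First, E_a ⊕ E_b = (M1 ⊕ K) ⊕ (M2 ⊕ K) = M1 ⊕ M2, so the key drops out. Then M2 = (M1 ⊕ M2) ⊕ M1 over the first 4 bytes.
byte 0: (8d XOR ad) XOR 6e = 20 XOR 6e = 4e
byte 1: (f7 XOR 72) XOR 6f = 85 XOR 6f = ea
byte 2: (f8 XOR a0) XOR 72 = 58 XOR 72 = 2a
byte 3: (b2 XOR 2f) XOR 74 = 9d XOR 74 = e9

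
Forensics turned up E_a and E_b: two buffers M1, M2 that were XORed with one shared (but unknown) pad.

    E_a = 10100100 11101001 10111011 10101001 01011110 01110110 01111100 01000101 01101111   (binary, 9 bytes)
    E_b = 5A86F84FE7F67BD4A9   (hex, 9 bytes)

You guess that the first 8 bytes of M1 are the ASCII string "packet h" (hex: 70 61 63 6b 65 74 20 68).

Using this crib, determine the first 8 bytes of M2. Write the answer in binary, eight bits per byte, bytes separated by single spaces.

10001110 00001110 00100000 10001101 11011100 11110100 00100111 11111001

First, E_a ⊕ E_b = (M1 ⊕ K) ⊕ (M2 ⊕ K) = M1 ⊕ M2, so the key drops out. Then M2 = (M1 ⊕ M2) ⊕ M1 over the first 8 bytes.
byte 0: (a4 ⊕ 5a) ⊕ 70 = fe ⊕ 70 = 8e
byte 1: (e9 ⊕ 86) ⊕ 61 = 6f ⊕ 61 = 0e
byte 2: (bb ⊕ f8) ⊕ 63 = 43 ⊕ 63 = 20
byte 3: (a9 ⊕ 4f) ⊕ 6b = e6 ⊕ 6b = 8d
byte 4: (5e ⊕ e7) ⊕ 65 = b9 ⊕ 65 = dc
byte 5: (76 ⊕ f6) ⊕ 74 = 80 ⊕ 74 = f4
byte 6: (7c ⊕ 7b) ⊕ 20 = 07 ⊕ 20 = 27
byte 7: (45 ⊕ d4) ⊕ 68 = 91 ⊕ 68 = f9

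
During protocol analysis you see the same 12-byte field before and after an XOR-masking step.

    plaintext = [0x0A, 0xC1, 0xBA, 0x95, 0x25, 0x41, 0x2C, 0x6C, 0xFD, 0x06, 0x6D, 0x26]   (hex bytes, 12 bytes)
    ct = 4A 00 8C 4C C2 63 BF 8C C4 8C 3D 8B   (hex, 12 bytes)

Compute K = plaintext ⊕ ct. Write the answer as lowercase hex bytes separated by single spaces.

40 c1 36 d9 e7 22 93 e0 39 8a 50 ad

Since ct = plaintext ⊕ K, XORing both sides with plaintext gives K = plaintext ⊕ ct.
byte 0: 0a ^ 4a = 40
byte 1: c1 ^ 00 = c1
byte 2: ba ^ 8c = 36
byte 3: 95 ^ 4c = d9
byte 4: 25 ^ c2 = e7
byte 5: 41 ^ 63 = 22
byte 6: 2c ^ bf = 93
byte 7: 6c ^ 8c = e0
byte 8: fd ^ c4 = 39
byte 9: 06 ^ 8c = 8a
byte 10: 6d ^ 3d = 50
byte 11: 26 ^ 8b = ad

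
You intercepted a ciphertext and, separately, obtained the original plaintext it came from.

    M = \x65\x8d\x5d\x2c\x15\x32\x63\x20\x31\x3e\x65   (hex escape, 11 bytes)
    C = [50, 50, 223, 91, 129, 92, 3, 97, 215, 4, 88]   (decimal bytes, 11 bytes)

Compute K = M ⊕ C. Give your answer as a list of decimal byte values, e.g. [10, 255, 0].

Since C = M ⊕ K, XORing both sides with M gives K = M ⊕ C.
byte 0: 01100101 ^ 00110010 = 01010111
byte 1: 10001101 ^ 00110010 = 10111111
byte 2: 01011101 ^ 11011111 = 10000010
byte 3: 00101100 ^ 01011011 = 01110111
byte 4: 00010101 ^ 10000001 = 10010100
byte 5: 00110010 ^ 01011100 = 01101110
byte 6: 01100011 ^ 00000011 = 01100000
byte 7: 00100000 ^ 01100001 = 01000001
byte 8: 00110001 ^ 11010111 = 11100110
byte 9: 00111110 ^ 00000100 = 00111010
byte 10: 01100101 ^ 01011000 = 00111101

[87, 191, 130, 119, 148, 110, 96, 65, 230, 58, 61]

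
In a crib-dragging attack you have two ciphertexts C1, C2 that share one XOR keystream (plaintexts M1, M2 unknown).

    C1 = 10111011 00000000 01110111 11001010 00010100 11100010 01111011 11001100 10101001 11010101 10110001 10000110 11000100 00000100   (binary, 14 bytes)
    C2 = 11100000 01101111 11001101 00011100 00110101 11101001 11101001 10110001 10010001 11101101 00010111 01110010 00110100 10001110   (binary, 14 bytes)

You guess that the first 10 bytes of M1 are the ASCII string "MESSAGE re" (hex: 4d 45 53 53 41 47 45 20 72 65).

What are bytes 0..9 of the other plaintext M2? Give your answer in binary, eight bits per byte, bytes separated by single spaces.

First, C1 ⊕ C2 = (M1 ⊕ K) ⊕ (M2 ⊕ K) = M1 ⊕ M2, so the key drops out. Then M2 = (M1 ⊕ M2) ⊕ M1 over the first 10 bytes.
byte 0: (bb xor e0) xor 4d = 5b xor 4d = 16
byte 1: (00 xor 6f) xor 45 = 6f xor 45 = 2a
byte 2: (77 xor cd) xor 53 = ba xor 53 = e9
byte 3: (ca xor 1c) xor 53 = d6 xor 53 = 85
byte 4: (14 xor 35) xor 41 = 21 xor 41 = 60
byte 5: (e2 xor e9) xor 47 = 0b xor 47 = 4c
byte 6: (7b xor e9) xor 45 = 92 xor 45 = d7
byte 7: (cc xor b1) xor 20 = 7d xor 20 = 5d
byte 8: (a9 xor 91) xor 72 = 38 xor 72 = 4a
byte 9: (d5 xor ed) xor 65 = 38 xor 65 = 5d

00010110 00101010 11101001 10000101 01100000 01001100 11010111 01011101 01001010 01011101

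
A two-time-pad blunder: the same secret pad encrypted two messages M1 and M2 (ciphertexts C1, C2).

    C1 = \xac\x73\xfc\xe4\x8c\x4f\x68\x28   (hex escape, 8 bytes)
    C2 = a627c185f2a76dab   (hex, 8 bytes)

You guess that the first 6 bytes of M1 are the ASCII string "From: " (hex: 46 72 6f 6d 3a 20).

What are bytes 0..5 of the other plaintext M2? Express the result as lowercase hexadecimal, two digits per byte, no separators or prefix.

4c26520c44c8

First, C1 ⊕ C2 = (M1 ⊕ K) ⊕ (M2 ⊕ K) = M1 ⊕ M2, so the key drops out. Then M2 = (M1 ⊕ M2) ⊕ M1 over the first 6 bytes.
byte 0: (ac XOR a6) XOR 46 = 0a XOR 46 = 4c
byte 1: (73 XOR 27) XOR 72 = 54 XOR 72 = 26
byte 2: (fc XOR c1) XOR 6f = 3d XOR 6f = 52
byte 3: (e4 XOR 85) XOR 6d = 61 XOR 6d = 0c
byte 4: (8c XOR f2) XOR 3a = 7e XOR 3a = 44
byte 5: (4f XOR a7) XOR 20 = e8 XOR 20 = c8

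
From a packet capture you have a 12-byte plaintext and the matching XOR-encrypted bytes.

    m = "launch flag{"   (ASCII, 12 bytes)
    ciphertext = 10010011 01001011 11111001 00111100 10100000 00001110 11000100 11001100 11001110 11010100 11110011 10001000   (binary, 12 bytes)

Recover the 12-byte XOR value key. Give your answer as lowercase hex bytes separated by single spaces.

Since ciphertext = m ⊕ key, XORing both sides with m gives key = m ⊕ ciphertext.
6c XOR 93 = ff
61 XOR 4b = 2a
75 XOR f9 = 8c
6e XOR 3c = 52
63 XOR a0 = c3
68 XOR 0e = 66
20 XOR c4 = e4
66 XOR cc = aa
6c XOR ce = a2
61 XOR d4 = b5
67 XOR f3 = 94
7b XOR 88 = f3

ff 2a 8c 52 c3 66 e4 aa a2 b5 94 f3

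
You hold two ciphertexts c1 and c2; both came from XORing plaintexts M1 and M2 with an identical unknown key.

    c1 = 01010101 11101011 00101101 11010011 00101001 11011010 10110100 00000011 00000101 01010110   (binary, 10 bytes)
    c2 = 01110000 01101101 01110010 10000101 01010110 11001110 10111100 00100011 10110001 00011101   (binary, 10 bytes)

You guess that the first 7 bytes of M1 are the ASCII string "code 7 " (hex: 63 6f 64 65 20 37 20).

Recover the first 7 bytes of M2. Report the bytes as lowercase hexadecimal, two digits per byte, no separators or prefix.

First, c1 ⊕ c2 = (M1 ⊕ K) ⊕ (M2 ⊕ K) = M1 ⊕ M2, so the key drops out. Then M2 = (M1 ⊕ M2) ⊕ M1 over the first 7 bytes.
byte 0: (55 ^ 70) ^ 63 = 25 ^ 63 = 46
byte 1: (eb ^ 6d) ^ 6f = 86 ^ 6f = e9
byte 2: (2d ^ 72) ^ 64 = 5f ^ 64 = 3b
byte 3: (d3 ^ 85) ^ 65 = 56 ^ 65 = 33
byte 4: (29 ^ 56) ^ 20 = 7f ^ 20 = 5f
byte 5: (da ^ ce) ^ 37 = 14 ^ 37 = 23
byte 6: (b4 ^ bc) ^ 20 = 08 ^ 20 = 28

46e93b335f2328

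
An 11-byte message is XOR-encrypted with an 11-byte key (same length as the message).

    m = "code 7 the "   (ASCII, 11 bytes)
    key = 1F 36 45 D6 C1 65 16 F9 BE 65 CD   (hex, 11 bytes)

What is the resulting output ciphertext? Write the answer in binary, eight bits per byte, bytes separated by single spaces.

XOR is its own inverse, so applying the key byte-wise gives the result directly.
 99 ⊕  31 = 124
111 ⊕  54 =  89
100 ⊕  69 =  33
101 ⊕ 214 = 179
 32 ⊕ 193 = 225
 55 ⊕ 101 =  82
 32 ⊕  22 =  54
116 ⊕ 249 = 141
104 ⊕ 190 = 214
101 ⊕ 101 =   0
 32 ⊕ 205 = 237

01111100 01011001 00100001 10110011 11100001 01010010 00110110 10001101 11010110 00000000 11101101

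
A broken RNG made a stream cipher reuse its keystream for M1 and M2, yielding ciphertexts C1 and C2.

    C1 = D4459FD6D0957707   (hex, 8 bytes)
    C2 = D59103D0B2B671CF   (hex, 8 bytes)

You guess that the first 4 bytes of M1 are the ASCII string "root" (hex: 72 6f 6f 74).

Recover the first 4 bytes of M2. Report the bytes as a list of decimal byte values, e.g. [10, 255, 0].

First, C1 ⊕ C2 = (M1 ⊕ K) ⊕ (M2 ⊕ K) = M1 ⊕ M2, so the key drops out. Then M2 = (M1 ⊕ M2) ⊕ M1 over the first 4 bytes.
byte 0: (d4 ⊕ d5) ⊕ 72 = 01 ⊕ 72 = 73
byte 1: (45 ⊕ 91) ⊕ 6f = d4 ⊕ 6f = bb
byte 2: (9f ⊕ 03) ⊕ 6f = 9c ⊕ 6f = f3
byte 3: (d6 ⊕ d0) ⊕ 74 = 06 ⊕ 74 = 72

[115, 187, 243, 114]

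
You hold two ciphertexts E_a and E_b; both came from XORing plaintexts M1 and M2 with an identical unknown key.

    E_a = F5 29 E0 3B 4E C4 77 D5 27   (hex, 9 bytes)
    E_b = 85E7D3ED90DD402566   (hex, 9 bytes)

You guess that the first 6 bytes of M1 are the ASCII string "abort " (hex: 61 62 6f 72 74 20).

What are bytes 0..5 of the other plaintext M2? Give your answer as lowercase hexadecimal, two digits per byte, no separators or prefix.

First, E_a ⊕ E_b = (M1 ⊕ K) ⊕ (M2 ⊕ K) = M1 ⊕ M2, so the key drops out. Then M2 = (M1 ⊕ M2) ⊕ M1 over the first 6 bytes.
byte 0: (f5 XOR 85) XOR 61 = 70 XOR 61 = 11
byte 1: (29 XOR e7) XOR 62 = ce XOR 62 = ac
byte 2: (e0 XOR d3) XOR 6f = 33 XOR 6f = 5c
byte 3: (3b XOR ed) XOR 72 = d6 XOR 72 = a4
byte 4: (4e XOR 90) XOR 74 = de XOR 74 = aa
byte 5: (c4 XOR dd) XOR 20 = 19 XOR 20 = 39

11ac5ca4aa39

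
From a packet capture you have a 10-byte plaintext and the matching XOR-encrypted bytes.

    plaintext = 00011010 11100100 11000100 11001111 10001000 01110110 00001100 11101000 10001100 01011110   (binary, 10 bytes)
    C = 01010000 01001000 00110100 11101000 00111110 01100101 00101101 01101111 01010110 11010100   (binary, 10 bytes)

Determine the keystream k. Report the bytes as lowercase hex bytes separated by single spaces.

Since C = plaintext ⊕ k, XORing both sides with plaintext gives k = plaintext ⊕ C.
1a ⊕ 50 = 4a
e4 ⊕ 48 = ac
c4 ⊕ 34 = f0
cf ⊕ e8 = 27
88 ⊕ 3e = b6
76 ⊕ 65 = 13
0c ⊕ 2d = 21
e8 ⊕ 6f = 87
8c ⊕ 56 = da
5e ⊕ d4 = 8a

4a ac f0 27 b6 13 21 87 da 8a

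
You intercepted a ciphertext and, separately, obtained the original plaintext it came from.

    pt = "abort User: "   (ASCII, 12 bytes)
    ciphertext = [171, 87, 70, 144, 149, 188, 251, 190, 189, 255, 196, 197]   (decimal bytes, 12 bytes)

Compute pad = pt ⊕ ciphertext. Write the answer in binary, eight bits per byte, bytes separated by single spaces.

11001010 00110101 00101001 11100010 11100001 10011100 10101110 11001101 11011000 10001101 11111110 11100101

Since ciphertext = pt ⊕ pad, XORing both sides with pt gives pad = pt ⊕ ciphertext.
 97 XOR 171 = 202
 98 XOR  87 =  53
111 XOR  70 =  41
114 XOR 144 = 226
116 XOR 149 = 225
 32 XOR 188 = 156
 85 XOR 251 = 174
115 XOR 190 = 205
101 XOR 189 = 216
114 XOR 255 = 141
 58 XOR 196 = 254
 32 XOR 197 = 229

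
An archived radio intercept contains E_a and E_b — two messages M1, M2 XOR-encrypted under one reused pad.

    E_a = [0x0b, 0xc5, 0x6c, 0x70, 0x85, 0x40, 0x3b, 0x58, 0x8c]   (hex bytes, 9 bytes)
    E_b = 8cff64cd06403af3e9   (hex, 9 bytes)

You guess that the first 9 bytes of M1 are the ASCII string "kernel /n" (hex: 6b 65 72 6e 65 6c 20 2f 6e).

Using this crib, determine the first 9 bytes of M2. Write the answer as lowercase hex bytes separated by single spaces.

First, E_a ⊕ E_b = (M1 ⊕ K) ⊕ (M2 ⊕ K) = M1 ⊕ M2, so the key drops out. Then M2 = (M1 ⊕ M2) ⊕ M1 over the first 9 bytes.
byte 0: (0b XOR 8c) XOR 6b = 87 XOR 6b = ec
byte 1: (c5 XOR ff) XOR 65 = 3a XOR 65 = 5f
byte 2: (6c XOR 64) XOR 72 = 08 XOR 72 = 7a
byte 3: (70 XOR cd) XOR 6e = bd XOR 6e = d3
byte 4: (85 XOR 06) XOR 65 = 83 XOR 65 = e6
byte 5: (40 XOR 40) XOR 6c = 00 XOR 6c = 6c
byte 6: (3b XOR 3a) XOR 20 = 01 XOR 20 = 21
byte 7: (58 XOR f3) XOR 2f = ab XOR 2f = 84
byte 8: (8c XOR e9) XOR 6e = 65 XOR 6e = 0b

ec 5f 7a d3 e6 6c 21 84 0b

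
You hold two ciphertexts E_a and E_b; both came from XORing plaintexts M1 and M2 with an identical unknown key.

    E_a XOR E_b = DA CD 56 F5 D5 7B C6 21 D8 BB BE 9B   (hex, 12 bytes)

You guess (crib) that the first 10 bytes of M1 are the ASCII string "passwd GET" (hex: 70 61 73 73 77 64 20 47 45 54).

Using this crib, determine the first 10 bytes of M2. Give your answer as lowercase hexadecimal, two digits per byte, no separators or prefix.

aaac2586a21fe6669def

Since E_a ⊕ E_b = M1 ⊕ M2, XORing with the guessed M1 bytes yields the corresponding M2 bytes: M2 = (E_a ⊕ E_b) ⊕ M1.
da xor 70 = aa
cd xor 61 = ac
56 xor 73 = 25
f5 xor 73 = 86
d5 xor 77 = a2
7b xor 64 = 1f
c6 xor 20 = e6
21 xor 47 = 66
d8 xor 45 = 9d
bb xor 54 = ef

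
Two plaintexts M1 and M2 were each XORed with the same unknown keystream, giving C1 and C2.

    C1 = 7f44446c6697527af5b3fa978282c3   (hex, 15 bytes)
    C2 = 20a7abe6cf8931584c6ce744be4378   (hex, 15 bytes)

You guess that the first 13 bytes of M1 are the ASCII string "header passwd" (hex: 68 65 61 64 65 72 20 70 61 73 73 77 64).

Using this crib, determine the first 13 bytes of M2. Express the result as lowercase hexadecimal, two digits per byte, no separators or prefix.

37868eeecc6c4352d8ac6ea458

First, C1 ⊕ C2 = (M1 ⊕ K) ⊕ (M2 ⊕ K) = M1 ⊕ M2, so the key drops out. Then M2 = (M1 ⊕ M2) ⊕ M1 over the first 13 bytes.
byte 0: (7f xor 20) xor 68 = 5f xor 68 = 37
byte 1: (44 xor a7) xor 65 = e3 xor 65 = 86
byte 2: (44 xor ab) xor 61 = ef xor 61 = 8e
byte 3: (6c xor e6) xor 64 = 8a xor 64 = ee
byte 4: (66 xor cf) xor 65 = a9 xor 65 = cc
byte 5: (97 xor 89) xor 72 = 1e xor 72 = 6c
byte 6: (52 xor 31) xor 20 = 63 xor 20 = 43
byte 7: (7a xor 58) xor 70 = 22 xor 70 = 52
byte 8: (f5 xor 4c) xor 61 = b9 xor 61 = d8
byte 9: (b3 xor 6c) xor 73 = df xor 73 = ac
byte 10: (fa xor e7) xor 73 = 1d xor 73 = 6e
byte 11: (97 xor 44) xor 77 = d3 xor 77 = a4
byte 12: (82 xor be) xor 64 = 3c xor 64 = 58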